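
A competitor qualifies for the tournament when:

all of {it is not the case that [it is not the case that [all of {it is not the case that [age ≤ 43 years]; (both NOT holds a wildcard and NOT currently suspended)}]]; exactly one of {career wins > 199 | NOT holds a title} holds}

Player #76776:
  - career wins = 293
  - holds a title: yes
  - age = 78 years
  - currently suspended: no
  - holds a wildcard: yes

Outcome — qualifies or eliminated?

Atomic conditions:
  age ≤ 43 years: 78 ≤ 43 is false
  NOT holds a wildcard: yes → false
  NOT currently suspended: no → true
  career wins > 199: 293 > 199 is true
  NOT holds a title: yes → false
Combine:
[1.1.1.1] NOT false = true
[1.1.1.2] false AND true = false
[1.1.1] true AND false = false
[1.1] NOT false = true
[1] NOT true = false
[2] exactly-one(true, false) = true
[root] false AND true = false
Overall: false → eliminated

Eliminated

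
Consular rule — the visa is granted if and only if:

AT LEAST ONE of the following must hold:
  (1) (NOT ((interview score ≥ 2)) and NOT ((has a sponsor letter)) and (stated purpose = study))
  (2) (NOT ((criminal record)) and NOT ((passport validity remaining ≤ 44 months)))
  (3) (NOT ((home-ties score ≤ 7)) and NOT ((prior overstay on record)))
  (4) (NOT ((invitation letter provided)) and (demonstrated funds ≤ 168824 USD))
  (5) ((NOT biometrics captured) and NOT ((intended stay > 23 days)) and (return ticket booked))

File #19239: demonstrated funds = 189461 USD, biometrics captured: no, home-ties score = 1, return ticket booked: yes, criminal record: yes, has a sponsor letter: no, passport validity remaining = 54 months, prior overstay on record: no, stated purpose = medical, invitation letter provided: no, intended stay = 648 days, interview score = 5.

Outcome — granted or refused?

Refused

Atomic conditions:
  interview score ≥ 2: 5 ≥ 2 is true
  has a sponsor letter: no → false
  stated purpose = study: medical == study is false
  criminal record: yes → true
  passport validity remaining ≤ 44 months: 54 ≤ 44 is false
  home-ties score ≤ 7: 1 ≤ 7 is true
  prior overstay on record: no → false
  invitation letter provided: no → false
  demonstrated funds ≤ 168824 USD: 189461 ≤ 168824 is false
  NOT biometrics captured: no → true
  intended stay > 23 days: 648 > 23 is true
  return ticket booked: yes → true
Combine:
[1.1] NOT true = false
[1.2] NOT false = true
[1] false AND true AND false = false
[2.1] NOT true = false
[2.2] NOT false = true
[2] false AND true = false
[3.1] NOT true = false
[3.2] NOT false = true
[3] false AND true = false
[4.1] NOT false = true
[4] true AND false = false
[5.2] NOT true = false
[5] true AND false AND true = false
[root] false OR false OR false OR false OR false = false
Overall: false → refused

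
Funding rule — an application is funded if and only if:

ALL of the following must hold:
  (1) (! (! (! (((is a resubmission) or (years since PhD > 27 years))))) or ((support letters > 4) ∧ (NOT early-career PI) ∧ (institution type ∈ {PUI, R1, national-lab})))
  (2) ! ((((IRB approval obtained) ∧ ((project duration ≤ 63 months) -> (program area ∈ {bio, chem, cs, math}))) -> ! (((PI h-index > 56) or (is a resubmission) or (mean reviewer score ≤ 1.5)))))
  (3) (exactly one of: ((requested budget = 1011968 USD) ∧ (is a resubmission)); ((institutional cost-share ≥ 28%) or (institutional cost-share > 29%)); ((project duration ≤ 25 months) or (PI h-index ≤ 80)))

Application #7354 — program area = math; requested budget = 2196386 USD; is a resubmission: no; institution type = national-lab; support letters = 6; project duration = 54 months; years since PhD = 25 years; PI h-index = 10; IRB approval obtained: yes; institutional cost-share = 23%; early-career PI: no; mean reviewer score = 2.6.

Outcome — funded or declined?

Atomic conditions:
  is a resubmission: no → false
  years since PhD > 27 years: 25 > 27 is false
  support letters > 4: 6 > 4 is true
  NOT early-career PI: no → true
  institution type ∈ {PUI, R1, national-lab}: national-lab is in the set → true
  IRB approval obtained: yes → true
  project duration ≤ 63 months: 54 ≤ 63 is true
  program area ∈ {bio, chem, cs, math}: math is in the set → true
  PI h-index > 56: 10 > 56 is false
  mean reviewer score ≤ 1.5: 2.6 ≤ 1.5 is false
  requested budget = 1011968 USD: 2196386 == 1011968 is false
  institutional cost-share ≥ 28%: 23 ≥ 28 is false
  institutional cost-share > 29%: 23 > 29 is false
  project duration ≤ 25 months: 54 ≤ 25 is false
  PI h-index ≤ 80: 10 ≤ 80 is true
Combine:
[1.1.1.1.1] false OR false = false
[1.1.1.1] NOT false = true
[1.1.1] NOT true = false
[1.1] NOT false = true
[1.2] true AND true AND true = true
[1] true OR true = true
[2.1.1.2] true → true = true
[2.1.1] true AND true = true
[2.1.2.1] false OR false OR false = false
[2.1.2] NOT false = true
[2.1] true → true = true
[2] NOT true = false
[3.1] false AND false = false
[3.2] false OR false = false
[3.3] false OR true = true
[3] exactly-one(false, false, true) = true
[root] true AND false AND true = false
Overall: false → declined

Declined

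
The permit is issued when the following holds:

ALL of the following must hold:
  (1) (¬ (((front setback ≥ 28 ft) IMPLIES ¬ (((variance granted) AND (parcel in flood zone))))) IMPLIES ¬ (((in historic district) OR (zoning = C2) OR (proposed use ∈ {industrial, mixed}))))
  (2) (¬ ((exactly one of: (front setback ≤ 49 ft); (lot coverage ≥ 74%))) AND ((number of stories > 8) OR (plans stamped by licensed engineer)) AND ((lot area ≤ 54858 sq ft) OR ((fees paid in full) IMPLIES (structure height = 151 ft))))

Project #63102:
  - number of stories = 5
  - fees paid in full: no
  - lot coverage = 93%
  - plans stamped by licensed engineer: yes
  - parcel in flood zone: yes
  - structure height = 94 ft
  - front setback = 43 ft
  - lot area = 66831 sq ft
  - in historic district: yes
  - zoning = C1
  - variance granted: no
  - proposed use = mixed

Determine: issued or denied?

Issued

Atomic conditions:
  front setback ≥ 28 ft: 43 ≥ 28 is true
  variance granted: no → false
  parcel in flood zone: yes → true
  in historic district: yes → true
  zoning = C2: C1 == C2 is false
  proposed use ∈ {industrial, mixed}: mixed is in the set → true
  front setback ≤ 49 ft: 43 ≤ 49 is true
  lot coverage ≥ 74%: 93 ≥ 74 is true
  number of stories > 8: 5 > 8 is false
  plans stamped by licensed engineer: yes → true
  lot area ≤ 54858 sq ft: 66831 ≤ 54858 is false
  fees paid in full: no → false
  structure height = 151 ft: 94 == 151 is false
Combine:
[1.1.1.2.1] false AND true = false
[1.1.1.2] NOT false = true
[1.1.1] true → true = true
[1.1] NOT true = false
[1.2.1] true OR false OR true = true
[1.2] NOT true = false
[1] false → false (antecedent false ⇒ implication holds) = true
[2.1.1] exactly-one(true, true) = false
[2.1] NOT false = true
[2.2] false OR true = true
[2.3.2] false → false (antecedent false ⇒ implication holds) = true
[2.3] false OR true = true
[2] true AND true AND true = true
[root] true AND true = true
Overall: true → issued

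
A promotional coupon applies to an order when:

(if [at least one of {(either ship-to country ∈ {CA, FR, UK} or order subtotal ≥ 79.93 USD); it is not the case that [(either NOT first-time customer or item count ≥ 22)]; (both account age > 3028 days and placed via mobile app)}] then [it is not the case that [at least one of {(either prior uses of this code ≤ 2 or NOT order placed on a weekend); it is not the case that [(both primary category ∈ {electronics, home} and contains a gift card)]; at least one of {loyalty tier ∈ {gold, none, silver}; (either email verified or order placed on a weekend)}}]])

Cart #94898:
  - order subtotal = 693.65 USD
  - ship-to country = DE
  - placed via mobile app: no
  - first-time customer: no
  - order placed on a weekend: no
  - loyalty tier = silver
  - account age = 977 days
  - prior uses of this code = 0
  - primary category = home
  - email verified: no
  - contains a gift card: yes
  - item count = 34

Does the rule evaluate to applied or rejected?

Rejected

Atomic conditions:
  ship-to country ∈ {CA, FR, UK}: DE is not in the set → false
  order subtotal ≥ 79.93 USD: 693.65 ≥ 79.93 is true
  NOT first-time customer: no → true
  item count ≥ 22: 34 ≥ 22 is true
  account age > 3028 days: 977 > 3028 is false
  placed via mobile app: no → false
  prior uses of this code ≤ 2: 0 ≤ 2 is true
  NOT order placed on a weekend: no → true
  primary category ∈ {electronics, home}: home is in the set → true
  contains a gift card: yes → true
  loyalty tier ∈ {gold, none, silver}: silver is in the set → true
  email verified: no → false
  order placed on a weekend: no → false
Combine:
[1.1] false OR true = true
[1.2.1] true OR true = true
[1.2] NOT true = false
[1.3] false AND false = false
[1] true OR false OR false = true
[2.1.1] true OR true = true
[2.1.2.1] true AND true = true
[2.1.2] NOT true = false
[2.1.3.2] false OR false = false
[2.1.3] true OR false = true
[2.1] true OR false OR true = true
[2] NOT true = false
[root] true → false = false
Overall: false → rejected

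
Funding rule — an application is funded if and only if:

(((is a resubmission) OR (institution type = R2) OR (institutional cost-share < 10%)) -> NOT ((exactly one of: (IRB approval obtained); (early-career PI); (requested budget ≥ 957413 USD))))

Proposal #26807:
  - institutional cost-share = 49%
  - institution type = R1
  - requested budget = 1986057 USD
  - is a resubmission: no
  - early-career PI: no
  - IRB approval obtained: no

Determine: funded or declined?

Atomic conditions:
  is a resubmission: no → false
  institution type = R2: R1 == R2 is false
  institutional cost-share < 10%: 49 < 10 is false
  IRB approval obtained: no → false
  early-career PI: no → false
  requested budget ≥ 957413 USD: 1986057 ≥ 957413 is true
Combine:
[1] false OR false OR false = false
[2.1] exactly-one(false, false, true) = true
[2] NOT true = false
[root] false → false (antecedent false ⇒ implication holds) = true
Overall: true → funded

Funded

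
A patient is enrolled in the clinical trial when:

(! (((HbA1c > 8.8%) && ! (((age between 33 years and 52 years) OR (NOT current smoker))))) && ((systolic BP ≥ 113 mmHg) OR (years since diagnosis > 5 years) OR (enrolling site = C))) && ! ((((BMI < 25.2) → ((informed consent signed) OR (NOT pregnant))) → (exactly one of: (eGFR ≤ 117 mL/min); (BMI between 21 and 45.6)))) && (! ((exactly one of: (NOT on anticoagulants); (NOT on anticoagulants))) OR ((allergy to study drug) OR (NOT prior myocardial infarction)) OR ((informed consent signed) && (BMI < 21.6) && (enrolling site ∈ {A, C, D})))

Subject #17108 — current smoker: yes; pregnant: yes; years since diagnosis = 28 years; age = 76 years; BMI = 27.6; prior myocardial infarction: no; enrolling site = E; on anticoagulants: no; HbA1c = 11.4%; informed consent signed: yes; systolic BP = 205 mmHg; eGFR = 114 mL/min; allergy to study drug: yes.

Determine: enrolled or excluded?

Excluded

Atomic conditions:
  HbA1c > 8.8%: 11.4 > 8.8 is true
  age between 33 years and 52 years: 76 in [33, 52] is false
  NOT current smoker: yes → false
  systolic BP ≥ 113 mmHg: 205 ≥ 113 is true
  years since diagnosis > 5 years: 28 > 5 is true
  enrolling site = C: E == C is false
  BMI < 25.2: 27.6 < 25.2 is false
  informed consent signed: yes → true
  NOT pregnant: yes → false
  eGFR ≤ 117 mL/min: 114 ≤ 117 is true
  BMI between 21 and 45.6: 27.6 in [21, 45.6] is true
  NOT on anticoagulants: no → true
  allergy to study drug: yes → true
  NOT prior myocardial infarction: no → true
  BMI < 21.6: 27.6 < 21.6 is false
  enrolling site ∈ {A, C, D}: E is not in the set → false
Combine:
[1.1.1.2.1] false OR false = false
[1.1.1.2] NOT false = true
[1.1.1] true AND true = true
[1.1] NOT true = false
[1.2] true OR true OR false = true
[1] false AND true = false
[2.1.1.2] true OR false = true
[2.1.1] false → true (antecedent false ⇒ implication holds) = true
[2.1.2] exactly-one(true, true) = false
[2.1] true → false = false
[2] NOT false = true
[3.1.1] exactly-one(true, true) = false
[3.1] NOT false = true
[3.2] true OR true = true
[3.3] true AND false AND false = false
[3] true OR true OR false = true
[root] false AND true AND true = false
Overall: false → excluded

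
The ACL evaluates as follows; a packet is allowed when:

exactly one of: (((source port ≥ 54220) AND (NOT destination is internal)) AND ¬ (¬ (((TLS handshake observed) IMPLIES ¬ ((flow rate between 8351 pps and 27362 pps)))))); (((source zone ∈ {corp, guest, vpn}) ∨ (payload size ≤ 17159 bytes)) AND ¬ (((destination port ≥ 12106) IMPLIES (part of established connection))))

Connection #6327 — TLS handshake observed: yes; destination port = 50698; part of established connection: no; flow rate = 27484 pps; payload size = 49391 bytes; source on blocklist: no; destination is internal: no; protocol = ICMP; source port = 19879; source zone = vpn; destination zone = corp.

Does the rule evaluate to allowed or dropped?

Atomic conditions:
  source port ≥ 54220: 19879 ≥ 54220 is false
  NOT destination is internal: no → true
  TLS handshake observed: yes → true
  flow rate between 8351 pps and 27362 pps: 27484 in [8351, 27362] is false
  source zone ∈ {corp, guest, vpn}: vpn is in the set → true
  payload size ≤ 17159 bytes: 49391 ≤ 17159 is false
  destination port ≥ 12106: 50698 ≥ 12106 is true
  part of established connection: no → false
Combine:
[1.1] false AND true = false
[1.2.1.1.2] NOT false = true
[1.2.1.1] true → true = true
[1.2.1] NOT true = false
[1.2] NOT false = true
[1] false AND true = false
[2.1] true OR false = true
[2.2.1] true → false = false
[2.2] NOT false = true
[2] true AND true = true
[root] exactly-one(false, true) = true
Overall: true → allowed

Allowed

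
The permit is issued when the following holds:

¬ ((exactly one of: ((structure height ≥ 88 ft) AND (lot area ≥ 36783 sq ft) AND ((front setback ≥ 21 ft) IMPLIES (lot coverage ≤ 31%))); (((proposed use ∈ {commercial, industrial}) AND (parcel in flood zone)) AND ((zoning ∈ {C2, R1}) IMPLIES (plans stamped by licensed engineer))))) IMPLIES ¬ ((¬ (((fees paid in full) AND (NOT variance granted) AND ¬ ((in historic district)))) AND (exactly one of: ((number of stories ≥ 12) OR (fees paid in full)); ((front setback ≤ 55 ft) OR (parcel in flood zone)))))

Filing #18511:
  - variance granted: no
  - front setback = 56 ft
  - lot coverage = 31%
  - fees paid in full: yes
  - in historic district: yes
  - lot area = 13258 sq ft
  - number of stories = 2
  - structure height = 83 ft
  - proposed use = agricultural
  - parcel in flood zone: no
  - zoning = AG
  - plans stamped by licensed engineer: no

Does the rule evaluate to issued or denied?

Atomic conditions:
  structure height ≥ 88 ft: 83 ≥ 88 is false
  lot area ≥ 36783 sq ft: 13258 ≥ 36783 is false
  front setback ≥ 21 ft: 56 ≥ 21 is true
  lot coverage ≤ 31%: 31 ≤ 31 is true
  proposed use ∈ {commercial, industrial}: agricultural is not in the set → false
  parcel in flood zone: no → false
  zoning ∈ {C2, R1}: AG is not in the set → false
  plans stamped by licensed engineer: no → false
  fees paid in full: yes → true
  NOT variance granted: no → true
  in historic district: yes → true
  number of stories ≥ 12: 2 ≥ 12 is false
  front setback ≤ 55 ft: 56 ≤ 55 is false
Combine:
[1.1.1.3] true → true = true
[1.1.1] false AND false AND true = false
[1.1.2.1] false AND false = false
[1.1.2.2] false → false (antecedent false ⇒ implication holds) = true
[1.1.2] false AND true = false
[1.1] exactly-one(false, false) = false
[1] NOT false = true
[2.1.1.1.3] NOT true = false
[2.1.1.1] true AND true AND false = false
[2.1.1] NOT false = true
[2.1.2.1] false OR true = true
[2.1.2.2] false OR false = false
[2.1.2] exactly-one(true, false) = true
[2.1] true AND true = true
[2] NOT true = false
[root] true → false = false
Overall: false → denied

Denied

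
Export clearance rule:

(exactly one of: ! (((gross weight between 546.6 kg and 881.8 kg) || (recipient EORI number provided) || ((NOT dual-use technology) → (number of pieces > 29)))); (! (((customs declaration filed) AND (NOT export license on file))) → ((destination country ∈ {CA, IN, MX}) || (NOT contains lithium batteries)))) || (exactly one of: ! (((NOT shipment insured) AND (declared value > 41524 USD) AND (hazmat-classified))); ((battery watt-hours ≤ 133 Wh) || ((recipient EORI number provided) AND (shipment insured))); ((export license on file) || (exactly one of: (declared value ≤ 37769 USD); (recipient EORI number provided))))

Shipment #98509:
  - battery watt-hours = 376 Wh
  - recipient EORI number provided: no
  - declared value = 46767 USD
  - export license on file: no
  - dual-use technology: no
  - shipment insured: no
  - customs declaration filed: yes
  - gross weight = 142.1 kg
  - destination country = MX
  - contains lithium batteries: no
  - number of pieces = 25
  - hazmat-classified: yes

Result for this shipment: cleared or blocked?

Blocked

Atomic conditions:
  gross weight between 546.6 kg and 881.8 kg: 142.1 in [546.6, 881.8] is false
  recipient EORI number provided: no → false
  NOT dual-use technology: no → true
  number of pieces > 29: 25 > 29 is false
  customs declaration filed: yes → true
  NOT export license on file: no → true
  destination country ∈ {CA, IN, MX}: MX is in the set → true
  NOT contains lithium batteries: no → true
  NOT shipment insured: no → true
  declared value > 41524 USD: 46767 > 41524 is true
  hazmat-classified: yes → true
  battery watt-hours ≤ 133 Wh: 376 ≤ 133 is false
  shipment insured: no → false
  export license on file: no → false
  declared value ≤ 37769 USD: 46767 ≤ 37769 is false
Combine:
[1.1.1.3] true → false = false
[1.1.1] false OR false OR false = false
[1.1] NOT false = true
[1.2.1.1] true AND true = true
[1.2.1] NOT true = false
[1.2.2] true OR true = true
[1.2] false → true (antecedent false ⇒ implication holds) = true
[1] exactly-one(true, true) = false
[2.1.1] true AND true AND true = true
[2.1] NOT true = false
[2.2.2] false AND false = false
[2.2] false OR false = false
[2.3.2] exactly-one(false, false) = false
[2.3] false OR false = false
[2] exactly-one(false, false, false) = false
[root] false OR false = false
Overall: false → blocked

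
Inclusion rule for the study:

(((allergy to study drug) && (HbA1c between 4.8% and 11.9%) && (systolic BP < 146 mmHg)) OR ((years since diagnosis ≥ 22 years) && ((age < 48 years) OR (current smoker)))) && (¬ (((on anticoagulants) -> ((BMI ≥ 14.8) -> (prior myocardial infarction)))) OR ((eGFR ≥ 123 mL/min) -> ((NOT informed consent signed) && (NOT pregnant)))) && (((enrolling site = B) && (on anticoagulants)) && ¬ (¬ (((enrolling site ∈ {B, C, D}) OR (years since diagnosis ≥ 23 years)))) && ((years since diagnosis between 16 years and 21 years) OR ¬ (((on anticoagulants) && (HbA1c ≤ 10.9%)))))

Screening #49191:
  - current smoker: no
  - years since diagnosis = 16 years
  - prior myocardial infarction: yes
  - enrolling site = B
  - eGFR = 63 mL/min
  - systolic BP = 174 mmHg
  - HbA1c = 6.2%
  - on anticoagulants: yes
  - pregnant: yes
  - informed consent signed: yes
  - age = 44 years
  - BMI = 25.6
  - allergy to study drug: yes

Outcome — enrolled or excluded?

Excluded

Atomic conditions:
  allergy to study drug: yes → true
  HbA1c between 4.8% and 11.9%: 6.2 in [4.8, 11.9] is true
  systolic BP < 146 mmHg: 174 < 146 is false
  years since diagnosis ≥ 22 years: 16 ≥ 22 is false
  age < 48 years: 44 < 48 is true
  current smoker: no → false
  on anticoagulants: yes → true
  BMI ≥ 14.8: 25.6 ≥ 14.8 is true
  prior myocardial infarction: yes → true
  eGFR ≥ 123 mL/min: 63 ≥ 123 is false
  NOT informed consent signed: yes → false
  NOT pregnant: yes → false
  enrolling site = B: B == B is true
  enrolling site ∈ {B, C, D}: B is in the set → true
  years since diagnosis ≥ 23 years: 16 ≥ 23 is false
  years since diagnosis between 16 years and 21 years: 16 in [16, 21] is true
  HbA1c ≤ 10.9%: 6.2 ≤ 10.9 is true
Combine:
[1.1] true AND true AND false = false
[1.2.2] true OR false = true
[1.2] false AND true = false
[1] false OR false = false
[2.1.1.2] true → true = true
[2.1.1] true → true = true
[2.1] NOT true = false
[2.2.2] false AND false = false
[2.2] false → false (antecedent false ⇒ implication holds) = true
[2] false OR true = true
[3.1] true AND true = true
[3.2.1.1] true OR false = true
[3.2.1] NOT true = false
[3.2] NOT false = true
[3.3.2.1] true AND true = true
[3.3.2] NOT true = false
[3.3] true OR false = true
[3] true AND true AND true = true
[root] false AND true AND true = false
Overall: false → excluded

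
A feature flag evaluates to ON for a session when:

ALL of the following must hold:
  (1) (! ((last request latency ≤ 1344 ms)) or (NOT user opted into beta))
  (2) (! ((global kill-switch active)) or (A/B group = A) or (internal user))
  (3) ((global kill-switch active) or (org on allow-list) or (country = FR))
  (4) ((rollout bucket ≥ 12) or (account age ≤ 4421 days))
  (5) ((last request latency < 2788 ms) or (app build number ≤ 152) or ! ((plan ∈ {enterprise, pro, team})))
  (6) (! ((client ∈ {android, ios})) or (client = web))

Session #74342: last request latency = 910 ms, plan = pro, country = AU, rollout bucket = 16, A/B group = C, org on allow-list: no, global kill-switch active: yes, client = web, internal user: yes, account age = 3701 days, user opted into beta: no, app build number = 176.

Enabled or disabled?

Atomic conditions:
  last request latency ≤ 1344 ms: 910 ≤ 1344 is true
  NOT user opted into beta: no → true
  global kill-switch active: yes → true
  A/B group = A: C == A is false
  internal user: yes → true
  org on allow-list: no → false
  country = FR: AU == FR is false
  rollout bucket ≥ 12: 16 ≥ 12 is true
  account age ≤ 4421 days: 3701 ≤ 4421 is true
  last request latency < 2788 ms: 910 < 2788 is true
  app build number ≤ 152: 176 ≤ 152 is false
  plan ∈ {enterprise, pro, team}: pro is in the set → true
  client ∈ {android, ios}: web is not in the set → false
  client = web: web == web is true
Combine:
[1.1] NOT true = false
[1] false OR true = true
[2.1] NOT true = false
[2] false OR false OR true = true
[3] true OR false OR false = true
[4] true OR true = true
[5.3] NOT true = false
[5] true OR false OR false = true
[6.1] NOT false = true
[6] true OR true = true
[root] true AND true AND true AND true AND true AND true = true
Overall: true → enabled

Enabled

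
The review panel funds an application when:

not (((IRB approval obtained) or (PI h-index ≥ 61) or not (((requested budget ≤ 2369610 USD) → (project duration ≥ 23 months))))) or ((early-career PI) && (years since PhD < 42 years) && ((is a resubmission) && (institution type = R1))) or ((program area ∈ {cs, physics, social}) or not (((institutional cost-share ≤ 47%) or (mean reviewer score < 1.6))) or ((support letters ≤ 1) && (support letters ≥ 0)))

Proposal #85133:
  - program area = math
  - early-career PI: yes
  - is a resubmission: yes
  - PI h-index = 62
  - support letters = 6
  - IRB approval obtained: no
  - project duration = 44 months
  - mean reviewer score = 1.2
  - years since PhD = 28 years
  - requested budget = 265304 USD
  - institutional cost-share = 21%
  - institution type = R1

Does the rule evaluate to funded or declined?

Funded

Atomic conditions:
  IRB approval obtained: no → false
  PI h-index ≥ 61: 62 ≥ 61 is true
  requested budget ≤ 2369610 USD: 265304 ≤ 2369610 is true
  project duration ≥ 23 months: 44 ≥ 23 is true
  early-career PI: yes → true
  years since PhD < 42 years: 28 < 42 is true
  is a resubmission: yes → true
  institution type = R1: R1 == R1 is true
  program area ∈ {cs, physics, social}: math is not in the set → false
  institutional cost-share ≤ 47%: 21 ≤ 47 is true
  mean reviewer score < 1.6: 1.2 < 1.6 is true
  support letters ≤ 1: 6 ≤ 1 is false
  support letters ≥ 0: 6 ≥ 0 is true
Combine:
[1.1.3.1] true → true = true
[1.1.3] NOT true = false
[1.1] false OR true OR false = true
[1] NOT true = false
[2.3] true AND true = true
[2] true AND true AND true = true
[3.2.1] true OR true = true
[3.2] NOT true = false
[3.3] false AND true = false
[3] false OR false OR false = false
[root] false OR true OR false = true
Overall: true → funded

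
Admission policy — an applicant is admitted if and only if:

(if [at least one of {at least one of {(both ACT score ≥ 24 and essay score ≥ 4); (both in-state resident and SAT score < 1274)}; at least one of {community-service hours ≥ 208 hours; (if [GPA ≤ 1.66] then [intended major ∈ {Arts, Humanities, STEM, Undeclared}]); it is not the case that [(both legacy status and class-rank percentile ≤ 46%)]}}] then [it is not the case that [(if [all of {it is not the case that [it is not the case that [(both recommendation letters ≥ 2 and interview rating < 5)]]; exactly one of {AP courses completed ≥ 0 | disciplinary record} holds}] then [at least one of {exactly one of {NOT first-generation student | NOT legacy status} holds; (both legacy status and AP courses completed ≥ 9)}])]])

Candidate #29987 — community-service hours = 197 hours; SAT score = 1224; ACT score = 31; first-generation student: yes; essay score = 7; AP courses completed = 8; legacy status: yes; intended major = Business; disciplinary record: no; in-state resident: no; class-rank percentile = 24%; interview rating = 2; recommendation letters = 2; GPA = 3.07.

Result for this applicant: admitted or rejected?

Atomic conditions:
  ACT score ≥ 24: 31 ≥ 24 is true
  essay score ≥ 4: 7 ≥ 4 is true
  in-state resident: no → false
  SAT score < 1274: 1224 < 1274 is true
  community-service hours ≥ 208 hours: 197 ≥ 208 is false
  GPA ≤ 1.66: 3.07 ≤ 1.66 is false
  intended major ∈ {Arts, Humanities, STEM, Undeclared}: Business is not in the set → false
  legacy status: yes → true
  class-rank percentile ≤ 46%: 24 ≤ 46 is true
  recommendation letters ≥ 2: 2 ≥ 2 is true
  interview rating < 5: 2 < 5 is true
  AP courses completed ≥ 0: 8 ≥ 0 is true
  disciplinary record: no → false
  NOT first-generation student: yes → false
  NOT legacy status: yes → false
  AP courses completed ≥ 9: 8 ≥ 9 is false
Combine:
[1.1.1] true AND true = true
[1.1.2] false AND true = false
[1.1] true OR false = true
[1.2.2] false → false (antecedent false ⇒ implication holds) = true
[1.2.3.1] true AND true = true
[1.2.3] NOT true = false
[1.2] false OR true OR false = true
[1] true OR true = true
[2.1.1.1.1.1] true AND true = true
[2.1.1.1.1] NOT true = false
[2.1.1.1] NOT false = true
[2.1.1.2] exactly-one(true, false) = true
[2.1.1] true AND true = true
[2.1.2.1] exactly-one(false, false) = false
[2.1.2.2] true AND false = false
[2.1.2] false OR false = false
[2.1] true → false = false
[2] NOT false = true
[root] true → true = true
Overall: true → admitted

Admitted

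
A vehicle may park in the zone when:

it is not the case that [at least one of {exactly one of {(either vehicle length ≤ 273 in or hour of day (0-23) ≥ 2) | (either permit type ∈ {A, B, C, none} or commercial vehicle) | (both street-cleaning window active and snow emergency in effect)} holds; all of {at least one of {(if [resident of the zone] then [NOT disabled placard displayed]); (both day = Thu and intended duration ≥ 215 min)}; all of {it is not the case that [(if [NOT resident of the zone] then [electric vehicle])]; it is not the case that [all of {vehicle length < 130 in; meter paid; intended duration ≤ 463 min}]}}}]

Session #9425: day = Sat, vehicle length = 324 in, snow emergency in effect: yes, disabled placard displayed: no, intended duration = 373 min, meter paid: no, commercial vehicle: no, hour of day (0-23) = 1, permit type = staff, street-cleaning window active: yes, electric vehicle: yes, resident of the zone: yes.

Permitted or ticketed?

Atomic conditions:
  vehicle length ≤ 273 in: 324 ≤ 273 is false
  hour of day (0-23) ≥ 2: 1 ≥ 2 is false
  permit type ∈ {A, B, C, none}: staff is not in the set → false
  commercial vehicle: no → false
  street-cleaning window active: yes → true
  snow emergency in effect: yes → true
  resident of the zone: yes → true
  NOT disabled placard displayed: no → true
  day = Thu: Sat == Thu is false
  intended duration ≥ 215 min: 373 ≥ 215 is true
  NOT resident of the zone: yes → false
  electric vehicle: yes → true
  vehicle length < 130 in: 324 < 130 is false
  meter paid: no → false
  intended duration ≤ 463 min: 373 ≤ 463 is true
Combine:
[1.1.1] false OR false = false
[1.1.2] false OR false = false
[1.1.3] true AND true = true
[1.1] exactly-one(false, false, true) = true
[1.2.1.1] true → true = true
[1.2.1.2] false AND true = false
[1.2.1] true OR false = true
[1.2.2.1.1] false → true (antecedent false ⇒ implication holds) = true
[1.2.2.1] NOT true = false
[1.2.2.2.1] false AND false AND true = false
[1.2.2.2] NOT false = true
[1.2.2] false AND true = false
[1.2] true AND false = false
[1] true OR false = true
[root] NOT true = false
Overall: false → ticketed

Ticketed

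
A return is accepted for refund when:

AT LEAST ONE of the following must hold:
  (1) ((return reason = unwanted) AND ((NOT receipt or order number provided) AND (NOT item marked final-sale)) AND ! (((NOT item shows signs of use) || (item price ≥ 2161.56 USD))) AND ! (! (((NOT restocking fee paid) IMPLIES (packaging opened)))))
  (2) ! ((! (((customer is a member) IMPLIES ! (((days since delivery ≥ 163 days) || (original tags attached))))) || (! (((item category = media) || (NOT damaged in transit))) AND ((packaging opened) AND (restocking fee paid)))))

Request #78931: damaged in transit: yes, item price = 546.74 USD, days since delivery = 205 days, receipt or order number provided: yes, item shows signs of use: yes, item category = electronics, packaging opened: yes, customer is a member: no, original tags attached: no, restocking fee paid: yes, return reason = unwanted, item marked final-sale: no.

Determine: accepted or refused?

Refused

Atomic conditions:
  return reason = unwanted: unwanted == unwanted is true
  NOT receipt or order number provided: yes → false
  NOT item marked final-sale: no → true
  NOT item shows signs of use: yes → false
  item price ≥ 2161.56 USD: 546.74 ≥ 2161.56 is false
  NOT restocking fee paid: yes → false
  packaging opened: yes → true
  customer is a member: no → false
  days since delivery ≥ 163 days: 205 ≥ 163 is true
  original tags attached: no → false
  item category = media: electronics == media is false
  NOT damaged in transit: yes → false
  restocking fee paid: yes → true
Combine:
[1.2] false AND true = false
[1.3.1] false OR false = false
[1.3] NOT false = true
[1.4.1.1] false → true (antecedent false ⇒ implication holds) = true
[1.4.1] NOT true = false
[1.4] NOT false = true
[1] true AND false AND true AND true = false
[2.1.1.1.2.1] true OR false = true
[2.1.1.1.2] NOT true = false
[2.1.1.1] false → false (antecedent false ⇒ implication holds) = true
[2.1.1] NOT true = false
[2.1.2.1.1] false OR false = false
[2.1.2.1] NOT false = true
[2.1.2.2] true AND true = true
[2.1.2] true AND true = true
[2.1] false OR true = true
[2] NOT true = false
[root] false OR false = false
Overall: false → refused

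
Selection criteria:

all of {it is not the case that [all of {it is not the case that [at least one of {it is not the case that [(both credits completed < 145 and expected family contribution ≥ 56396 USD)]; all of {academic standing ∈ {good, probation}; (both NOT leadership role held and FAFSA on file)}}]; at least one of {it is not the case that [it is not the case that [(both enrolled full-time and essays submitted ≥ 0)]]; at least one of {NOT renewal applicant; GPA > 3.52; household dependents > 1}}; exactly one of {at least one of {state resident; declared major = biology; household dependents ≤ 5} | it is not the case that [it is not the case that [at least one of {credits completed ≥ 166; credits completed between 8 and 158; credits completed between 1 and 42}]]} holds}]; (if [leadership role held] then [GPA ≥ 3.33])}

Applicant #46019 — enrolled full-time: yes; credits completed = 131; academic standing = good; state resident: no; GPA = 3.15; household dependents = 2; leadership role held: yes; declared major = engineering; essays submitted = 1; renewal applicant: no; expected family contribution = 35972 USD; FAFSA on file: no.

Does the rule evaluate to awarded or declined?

Declined

Atomic conditions:
  credits completed < 145: 131 < 145 is true
  expected family contribution ≥ 56396 USD: 35972 ≥ 56396 is false
  academic standing ∈ {good, probation}: good is in the set → true
  NOT leadership role held: yes → false
  FAFSA on file: no → false
  enrolled full-time: yes → true
  essays submitted ≥ 0: 1 ≥ 0 is true
  NOT renewal applicant: no → true
  GPA > 3.52: 3.15 > 3.52 is false
  household dependents > 1: 2 > 1 is true
  state resident: no → false
  declared major = biology: engineering == biology is false
  household dependents ≤ 5: 2 ≤ 5 is true
  credits completed ≥ 166: 131 ≥ 166 is false
  credits completed between 8 and 158: 131 in [8, 158] is true
  credits completed between 1 and 42: 131 in [1, 42] is false
  leadership role held: yes → true
  GPA ≥ 3.33: 3.15 ≥ 3.33 is false
Combine:
[1.1.1.1.1.1] true AND false = false
[1.1.1.1.1] NOT false = true
[1.1.1.1.2.2] false AND false = false
[1.1.1.1.2] true AND false = false
[1.1.1.1] true OR false = true
[1.1.1] NOT true = false
[1.1.2.1.1.1] true AND true = true
[1.1.2.1.1] NOT true = false
[1.1.2.1] NOT false = true
[1.1.2.2] true OR false OR true = true
[1.1.2] true OR true = true
[1.1.3.1] false OR false OR true = true
[1.1.3.2.1.1] false OR true OR false = true
[1.1.3.2.1] NOT true = false
[1.1.3.2] NOT false = true
[1.1.3] exactly-one(true, true) = false
[1.1] false AND true AND false = false
[1] NOT false = true
[2] true → false = false
[root] true AND false = false
Overall: false → declined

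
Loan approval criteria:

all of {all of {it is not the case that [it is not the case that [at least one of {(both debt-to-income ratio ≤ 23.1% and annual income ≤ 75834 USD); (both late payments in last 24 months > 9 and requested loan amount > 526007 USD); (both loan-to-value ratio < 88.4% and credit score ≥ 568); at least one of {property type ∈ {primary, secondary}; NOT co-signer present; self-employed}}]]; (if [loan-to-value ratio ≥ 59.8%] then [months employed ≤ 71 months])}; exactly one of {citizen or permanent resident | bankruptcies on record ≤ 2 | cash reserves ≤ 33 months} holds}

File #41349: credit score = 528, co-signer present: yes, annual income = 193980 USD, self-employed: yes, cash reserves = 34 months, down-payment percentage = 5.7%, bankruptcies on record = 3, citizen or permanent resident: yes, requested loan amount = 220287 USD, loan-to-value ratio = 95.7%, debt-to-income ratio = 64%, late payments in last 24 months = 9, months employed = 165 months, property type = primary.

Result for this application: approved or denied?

Denied

Atomic conditions:
  debt-to-income ratio ≤ 23.1%: 64 ≤ 23.1 is false
  annual income ≤ 75834 USD: 193980 ≤ 75834 is false
  late payments in last 24 months > 9: 9 > 9 is false
  requested loan amount > 526007 USD: 220287 > 526007 is false
  loan-to-value ratio < 88.4%: 95.7 < 88.4 is false
  credit score ≥ 568: 528 ≥ 568 is false
  property type ∈ {primary, secondary}: primary is in the set → true
  NOT co-signer present: yes → false
  self-employed: yes → true
  loan-to-value ratio ≥ 59.8%: 95.7 ≥ 59.8 is true
  months employed ≤ 71 months: 165 ≤ 71 is false
  citizen or permanent resident: yes → true
  bankruptcies on record ≤ 2: 3 ≤ 2 is false
  cash reserves ≤ 33 months: 34 ≤ 33 is false
Combine:
[1.1.1.1.1] false AND false = false
[1.1.1.1.2] false AND false = false
[1.1.1.1.3] false AND false = false
[1.1.1.1.4] true OR false OR true = true
[1.1.1.1] false OR false OR false OR true = true
[1.1.1] NOT true = false
[1.1] NOT false = true
[1.2] true → false = false
[1] true AND false = false
[2] exactly-one(true, false, false) = true
[root] false AND true = false
Overall: false → denied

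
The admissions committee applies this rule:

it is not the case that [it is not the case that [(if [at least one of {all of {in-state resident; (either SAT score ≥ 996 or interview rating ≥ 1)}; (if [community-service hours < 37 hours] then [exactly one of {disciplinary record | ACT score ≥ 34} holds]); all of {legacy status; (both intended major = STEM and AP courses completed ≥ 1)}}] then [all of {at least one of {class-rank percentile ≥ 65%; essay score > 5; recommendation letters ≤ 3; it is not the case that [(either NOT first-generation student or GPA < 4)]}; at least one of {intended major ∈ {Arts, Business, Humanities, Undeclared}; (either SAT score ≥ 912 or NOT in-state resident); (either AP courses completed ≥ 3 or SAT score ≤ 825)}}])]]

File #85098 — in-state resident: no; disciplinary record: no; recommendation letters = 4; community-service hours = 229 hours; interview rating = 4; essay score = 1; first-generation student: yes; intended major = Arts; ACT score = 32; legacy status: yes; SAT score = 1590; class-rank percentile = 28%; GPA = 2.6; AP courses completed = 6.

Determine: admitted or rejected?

Atomic conditions:
  in-state resident: no → false
  SAT score ≥ 996: 1590 ≥ 996 is true
  interview rating ≥ 1: 4 ≥ 1 is true
  community-service hours < 37 hours: 229 < 37 is false
  disciplinary record: no → false
  ACT score ≥ 34: 32 ≥ 34 is false
  legacy status: yes → true
  intended major = STEM: Arts == STEM is false
  AP courses completed ≥ 1: 6 ≥ 1 is true
  class-rank percentile ≥ 65%: 28 ≥ 65 is false
  essay score > 5: 1 > 5 is false
  recommendation letters ≤ 3: 4 ≤ 3 is false
  NOT first-generation student: yes → false
  GPA < 4: 2.6 < 4 is true
  intended major ∈ {Arts, Business, Humanities, Undeclared}: Arts is in the set → true
  SAT score ≥ 912: 1590 ≥ 912 is true
  NOT in-state resident: no → true
  AP courses completed ≥ 3: 6 ≥ 3 is true
  SAT score ≤ 825: 1590 ≤ 825 is false
Combine:
[1.1.1.1.2] true OR true = true
[1.1.1.1] false AND true = false
[1.1.1.2.2] exactly-one(false, false) = false
[1.1.1.2] false → false (antecedent false ⇒ implication holds) = true
[1.1.1.3.2] false AND true = false
[1.1.1.3] true AND false = false
[1.1.1] false OR true OR false = true
[1.1.2.1.4.1] false OR true = true
[1.1.2.1.4] NOT true = false
[1.1.2.1] false OR false OR false OR false = false
[1.1.2.2.2] true OR true = true
[1.1.2.2.3] true OR false = true
[1.1.2.2] true OR true OR true = true
[1.1.2] false AND true = false
[1.1] true → false = false
[1] NOT false = true
[root] NOT true = false
Overall: false → rejected

Rejected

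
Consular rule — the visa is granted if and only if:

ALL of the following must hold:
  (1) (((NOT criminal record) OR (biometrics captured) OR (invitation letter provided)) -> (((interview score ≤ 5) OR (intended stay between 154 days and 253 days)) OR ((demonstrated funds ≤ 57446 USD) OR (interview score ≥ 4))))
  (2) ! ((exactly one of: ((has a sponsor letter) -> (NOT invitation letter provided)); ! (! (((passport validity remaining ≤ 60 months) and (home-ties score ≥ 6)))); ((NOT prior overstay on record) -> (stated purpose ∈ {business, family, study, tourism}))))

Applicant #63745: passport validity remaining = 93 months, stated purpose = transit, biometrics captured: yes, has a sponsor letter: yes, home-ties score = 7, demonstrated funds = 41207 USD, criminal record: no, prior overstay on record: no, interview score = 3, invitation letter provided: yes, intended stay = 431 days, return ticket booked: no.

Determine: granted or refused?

Granted

Atomic conditions:
  NOT criminal record: no → true
  biometrics captured: yes → true
  invitation letter provided: yes → true
  interview score ≤ 5: 3 ≤ 5 is true
  intended stay between 154 days and 253 days: 431 in [154, 253] is false
  demonstrated funds ≤ 57446 USD: 41207 ≤ 57446 is true
  interview score ≥ 4: 3 ≥ 4 is false
  has a sponsor letter: yes → true
  NOT invitation letter provided: yes → false
  passport validity remaining ≤ 60 months: 93 ≤ 60 is false
  home-ties score ≥ 6: 7 ≥ 6 is true
  NOT prior overstay on record: no → true
  stated purpose ∈ {business, family, study, tourism}: transit is not in the set → false
Combine:
[1.1] true OR true OR true = true
[1.2.1] true OR false = true
[1.2.2] true OR false = true
[1.2] true OR true = true
[1] true → true = true
[2.1.1] true → false = false
[2.1.2.1.1] false AND true = false
[2.1.2.1] NOT false = true
[2.1.2] NOT true = false
[2.1.3] true → false = false
[2.1] exactly-one(false, false, false) = false
[2] NOT false = true
[root] true AND true = true
Overall: true → granted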